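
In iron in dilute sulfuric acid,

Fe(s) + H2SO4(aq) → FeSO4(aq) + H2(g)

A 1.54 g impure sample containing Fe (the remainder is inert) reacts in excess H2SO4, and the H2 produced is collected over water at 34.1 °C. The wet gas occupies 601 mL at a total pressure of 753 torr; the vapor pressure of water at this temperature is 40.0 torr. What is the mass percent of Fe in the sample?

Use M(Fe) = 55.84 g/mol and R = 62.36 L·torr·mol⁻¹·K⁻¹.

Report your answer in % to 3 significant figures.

P(H2) = 753 − 40.0 = 713.0 torr
n(H2) = PV/RT = (713.0 × 0.6010) / (62.36 × 307.25) = 0.02236 mol
n(Fe) = (1/1) × 0.02236 = 0.02236 mol
m(Fe) = 0.02236 × 55.84 = 1.249 g
%Fe = 1.249 / 1.54 × 100 = 81.10%

81.1 %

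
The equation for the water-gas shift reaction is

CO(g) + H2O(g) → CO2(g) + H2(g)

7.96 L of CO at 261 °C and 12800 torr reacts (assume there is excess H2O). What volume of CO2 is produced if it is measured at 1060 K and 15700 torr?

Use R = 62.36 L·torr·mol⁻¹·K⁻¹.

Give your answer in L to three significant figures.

n(CO) = PV/RT = (12800 × 7.96) / (62.36 × 534.15) = 3.059 mol
n(CO2) = (1/1) × 3.059 = 3.059 mol
V = nRT/P = 3.059 × 62.36 × 1060 / 15700 = 12.88 L

12.9 L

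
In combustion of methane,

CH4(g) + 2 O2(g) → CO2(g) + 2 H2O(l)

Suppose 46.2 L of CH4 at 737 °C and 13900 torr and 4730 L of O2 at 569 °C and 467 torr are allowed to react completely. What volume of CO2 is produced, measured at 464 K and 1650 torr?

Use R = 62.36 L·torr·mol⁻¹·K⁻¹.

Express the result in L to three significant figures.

179 L

n(CH4) = PV/RT = (13900 × 46.2) / (62.36 × 1010.15) = 10.19 mol
n(O2) = PV/RT = (467 × 4730) / (62.36 × 842.15) = 42.06 mol
For 10.19 mol CH4, stoichiometry requires (2/1) × 10.19 = 20.38 mol O2; 42.06 mol is available, so CH4 is limiting.
n(CO2) = (1/1) × 10.19 = 10.19 mol
V(CO2) = nRT/P = 10.19 × 62.36 × 464 / 1650 = 178.7 L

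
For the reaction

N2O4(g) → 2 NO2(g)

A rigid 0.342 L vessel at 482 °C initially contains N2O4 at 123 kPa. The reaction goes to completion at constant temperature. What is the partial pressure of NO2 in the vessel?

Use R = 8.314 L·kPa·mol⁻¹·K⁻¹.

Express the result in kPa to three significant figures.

n(N2O4)₀ = PV/RT = (123 × 0.342) / (8.314 × 755.15) = 0.006700 mol
n(NO2) = (2/1) × 0.006700 = 0.01340 mol
P(NO2) = nRT/V = 0.01340 × 8.314 × 755.15 / 0.342 = 246.0 kPa

246 kPa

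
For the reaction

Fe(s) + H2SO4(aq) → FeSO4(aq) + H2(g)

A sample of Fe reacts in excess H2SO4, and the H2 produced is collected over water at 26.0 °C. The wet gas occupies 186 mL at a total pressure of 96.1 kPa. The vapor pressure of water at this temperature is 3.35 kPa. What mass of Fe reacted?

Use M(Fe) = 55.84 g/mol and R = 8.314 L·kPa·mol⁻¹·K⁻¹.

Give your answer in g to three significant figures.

0.387 g

P(H2) = 96.1 − 3.35 = 92.75 kPa
n(H2) = PV/RT = (92.75 × 0.1860) / (8.314 × 299.15) = 0.006936 mol
n(Fe) = (1/1) × 0.006936 = 0.006936 mol
m(Fe) = 0.006936 × 55.84 = 0.3873 g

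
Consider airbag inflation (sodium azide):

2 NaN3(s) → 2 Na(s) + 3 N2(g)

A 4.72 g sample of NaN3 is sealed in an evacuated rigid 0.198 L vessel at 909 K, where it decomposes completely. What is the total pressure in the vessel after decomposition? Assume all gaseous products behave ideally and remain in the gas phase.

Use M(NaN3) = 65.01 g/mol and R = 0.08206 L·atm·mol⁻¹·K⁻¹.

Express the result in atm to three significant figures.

41.0 atm

n(NaN3) = 4.72 / 65.01 = 0.07260 mol
n(gas produced) = (3/2) × 0.07260 = 0.1089 mol
P = nRT/V = 0.1089 × 0.08206 × 909 / 0.198 = 41.03 atm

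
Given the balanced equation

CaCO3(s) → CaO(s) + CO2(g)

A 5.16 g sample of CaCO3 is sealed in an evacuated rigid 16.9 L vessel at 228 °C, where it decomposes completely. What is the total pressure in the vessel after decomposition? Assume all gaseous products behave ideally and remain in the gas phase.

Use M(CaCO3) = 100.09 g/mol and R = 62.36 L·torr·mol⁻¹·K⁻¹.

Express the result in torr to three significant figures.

n(CaCO3) = 5.16 / 100.09 = 0.05155 mol
n(gas produced) = (1/1) × 0.05155 = 0.05155 mol
P = nRT/V = 0.05155 × 62.36 × 501.15 / 16.9 = 95.33 torr

95.3 torr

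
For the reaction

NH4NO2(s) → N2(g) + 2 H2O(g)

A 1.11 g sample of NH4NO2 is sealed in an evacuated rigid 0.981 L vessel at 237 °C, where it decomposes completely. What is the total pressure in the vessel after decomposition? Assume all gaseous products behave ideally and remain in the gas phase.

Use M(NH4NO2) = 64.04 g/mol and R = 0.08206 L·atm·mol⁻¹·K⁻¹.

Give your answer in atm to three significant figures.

2.22 atm

n(NH4NO2) = 1.11 / 64.04 = 0.01733 mol
n(gas produced) = (3/1) × 0.01733 = 0.05199 mol
P = nRT/V = 0.05199 × 0.08206 × 510.15 / 0.981 = 2.219 atm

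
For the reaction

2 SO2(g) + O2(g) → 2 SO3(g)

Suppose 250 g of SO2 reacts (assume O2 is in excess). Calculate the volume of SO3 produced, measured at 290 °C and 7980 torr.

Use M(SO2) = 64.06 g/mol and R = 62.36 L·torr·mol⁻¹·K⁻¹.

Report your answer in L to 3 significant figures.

n(SO2) = 250.0 / 64.06 = 3.903 mol
n(SO3) = (2/2) × 3.903 = 3.903 mol
V = nRT/P = 3.903 × 62.36 × 563.15 / 7980 = 17.18 L

17.2 L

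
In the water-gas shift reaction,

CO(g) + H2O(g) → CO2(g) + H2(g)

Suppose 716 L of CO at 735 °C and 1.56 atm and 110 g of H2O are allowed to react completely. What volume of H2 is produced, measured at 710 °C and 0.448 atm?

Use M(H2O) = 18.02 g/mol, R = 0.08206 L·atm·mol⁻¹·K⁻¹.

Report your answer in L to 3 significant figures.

1100 L

n(CO) = PV/RT = (1.56 × 716) / (0.08206 × 1008.15) = 13.50 mol
n(H2O) = 110 / 18.02 = 6.104 mol
For 13.50 mol CO, stoichiometry requires (1/1) × 13.50 = 13.50 mol H2O; 6.104 mol is available, so H2O is limiting.
n(H2) = (1/1) × 6.104 = 6.104 mol
V(H2) = nRT/P = 6.104 × 0.08206 × 983.15 / 0.448 = 1099 L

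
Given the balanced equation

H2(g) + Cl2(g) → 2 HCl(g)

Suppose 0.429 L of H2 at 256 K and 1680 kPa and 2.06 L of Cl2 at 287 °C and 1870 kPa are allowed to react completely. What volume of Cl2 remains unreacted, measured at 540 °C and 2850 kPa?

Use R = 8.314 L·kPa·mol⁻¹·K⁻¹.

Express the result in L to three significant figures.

1.16 L

n(H2) = PV/RT = (1680 × 0.429) / (8.314 × 256) = 0.3386 mol
n(Cl2) = PV/RT = (1870 × 2.06) / (8.314 × 560.15) = 0.8272 mol
For 0.3386 mol H2, stoichiometry requires (1/1) × 0.3386 = 0.3386 mol Cl2; 0.8272 mol is available, so H2 is limiting.
n(Cl2) consumed = (1/1) × 0.3386 = 0.3386 mol; remaining = 0.8272 − 0.3386 = 0.4886 mol
V(Cl2) = nRT/P = 0.4886 × 8.314 × 813.15 / 2850 = 1.159 L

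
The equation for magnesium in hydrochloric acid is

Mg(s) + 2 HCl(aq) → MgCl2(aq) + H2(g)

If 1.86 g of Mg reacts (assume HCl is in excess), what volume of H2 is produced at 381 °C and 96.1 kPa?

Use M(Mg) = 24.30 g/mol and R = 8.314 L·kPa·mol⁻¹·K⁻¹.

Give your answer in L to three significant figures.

n(Mg) = 1.860 / 24.30 = 0.07654 mol
n(H2) = (1/1) × 0.07654 = 0.07654 mol
V = nRT/P = 0.07654 × 8.314 × 654.15 / 96.1 = 4.332 L

4.33 L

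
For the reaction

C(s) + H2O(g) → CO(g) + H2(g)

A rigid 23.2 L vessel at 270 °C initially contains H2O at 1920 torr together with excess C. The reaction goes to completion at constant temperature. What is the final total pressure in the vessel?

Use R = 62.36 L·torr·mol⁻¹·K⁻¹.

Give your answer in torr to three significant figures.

3840 torr

At constant T and V, P ∝ n(gas): 1 mol gas → 2 mol gas.
P_final = (2/1) × 1920 = 3840 torr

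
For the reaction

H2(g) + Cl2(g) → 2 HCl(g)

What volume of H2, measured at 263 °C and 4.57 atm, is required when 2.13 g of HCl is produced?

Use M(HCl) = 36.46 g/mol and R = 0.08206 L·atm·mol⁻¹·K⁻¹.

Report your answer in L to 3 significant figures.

0.281 L

n(HCl) = 2.130 / 36.46 = 0.05842 mol
n(H2) = (1/2) × 0.05842 = 0.02921 mol
V = nRT/P = 0.02921 × 0.08206 × 536.15 / 4.57 = 0.2812 L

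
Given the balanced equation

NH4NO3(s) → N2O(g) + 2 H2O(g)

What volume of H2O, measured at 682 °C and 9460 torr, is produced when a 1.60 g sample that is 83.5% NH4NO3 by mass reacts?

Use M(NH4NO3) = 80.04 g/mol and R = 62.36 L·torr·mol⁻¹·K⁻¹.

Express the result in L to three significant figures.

0.210 L

mass of NH4NO3 = 1.60 × 83.5/100 = 1.336 g
n(NH4NO3) = 1.336 / 80.04 = 0.01669 mol
n(H2O) = (2/1) × 0.01669 = 0.03338 mol
V = nRT/P = 0.03338 × 62.36 × 955.15 / 9460 = 0.2102 L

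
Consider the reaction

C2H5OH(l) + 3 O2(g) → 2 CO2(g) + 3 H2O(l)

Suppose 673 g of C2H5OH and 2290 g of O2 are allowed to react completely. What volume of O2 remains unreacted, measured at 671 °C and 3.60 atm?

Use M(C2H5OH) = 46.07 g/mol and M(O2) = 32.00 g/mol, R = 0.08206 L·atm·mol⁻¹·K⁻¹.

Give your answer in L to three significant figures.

n(C2H5OH) = 673 / 46.07 = 14.61 mol
n(O2) = 2290 / 32.00 = 71.56 mol
For 14.61 mol C2H5OH, stoichiometry requires (3/1) × 14.61 = 43.83 mol O2; 71.56 mol is available, so C2H5OH is limiting.
n(O2) consumed = (3/1) × 14.61 = 43.83 mol; remaining = 71.56 − 43.83 = 27.73 mol
V(O2) = nRT/P = 27.73 × 0.08206 × 944.15 / 3.60 = 596.8 L

597 L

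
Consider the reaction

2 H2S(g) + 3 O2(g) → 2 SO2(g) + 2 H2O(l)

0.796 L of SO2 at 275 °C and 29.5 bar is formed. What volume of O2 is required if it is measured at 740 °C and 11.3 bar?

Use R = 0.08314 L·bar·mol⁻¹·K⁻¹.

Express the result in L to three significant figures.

5.76 L

n(SO2) = PV/RT = (29.5 × 0.796) / (0.08314 × 548.15) = 0.5153 mol
n(O2) = (3/2) × 0.5153 = 0.7730 mol
V = nRT/P = 0.7730 × 0.08314 × 1013.15 / 11.3 = 5.762 L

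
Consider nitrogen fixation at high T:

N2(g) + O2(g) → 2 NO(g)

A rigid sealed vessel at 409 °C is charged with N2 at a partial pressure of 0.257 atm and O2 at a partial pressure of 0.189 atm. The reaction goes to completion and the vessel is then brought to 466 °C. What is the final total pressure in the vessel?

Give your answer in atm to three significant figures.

With V and T fixed, P_i ∝ n_i, so the mole ratios apply directly to partial pressures at 409 °C.
P(O2) required for 0.257 atm of N2 = (1/1) × 0.257 = 0.2570 atm; available 0.189 atm, so O2 is limiting.
P(N2) remaining = 0.257 − (1/1) × 0.189 = 0.06800 atm
P(gaseous products) = (2)/1 × 0.189 = 0.3780 atm
P_total at 409 °C = 0.06800 + 0.3780 = 0.4460 atm
Scaling to 466 °C: P = 0.4460 × 739.15/682.15 = 0.4833 atm

0.483 atm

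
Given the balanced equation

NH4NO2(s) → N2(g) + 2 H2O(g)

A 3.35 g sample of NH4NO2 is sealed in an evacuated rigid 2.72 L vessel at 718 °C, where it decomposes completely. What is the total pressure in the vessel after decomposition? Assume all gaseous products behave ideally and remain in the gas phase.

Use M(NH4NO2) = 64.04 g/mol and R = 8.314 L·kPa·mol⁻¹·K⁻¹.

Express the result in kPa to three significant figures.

n(NH4NO2) = 3.35 / 64.04 = 0.05231 mol
n(gas produced) = (3/1) × 0.05231 = 0.1569 mol
P = nRT/V = 0.1569 × 8.314 × 991.15 / 2.72 = 475.3 kPa

475 kPa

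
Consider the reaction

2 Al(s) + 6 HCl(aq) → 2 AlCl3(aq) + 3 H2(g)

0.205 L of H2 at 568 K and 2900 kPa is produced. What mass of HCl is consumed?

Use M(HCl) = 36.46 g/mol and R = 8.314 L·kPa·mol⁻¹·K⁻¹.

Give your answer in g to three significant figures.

n(H2) = PV/RT = (2900 × 0.205) / (8.314 × 568) = 0.1259 mol
n(HCl) = (6/3) × 0.1259 = 0.2518 mol
m(HCl) = 0.2518 × 36.46 = 9.181 g

9.18 g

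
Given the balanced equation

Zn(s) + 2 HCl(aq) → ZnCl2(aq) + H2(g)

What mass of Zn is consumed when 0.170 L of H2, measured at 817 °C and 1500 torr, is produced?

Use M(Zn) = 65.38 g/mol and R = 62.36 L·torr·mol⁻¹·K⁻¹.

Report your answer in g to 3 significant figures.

0.245 g

n(H2) = PV/RT = (1500 × 0.170) / (62.36 × 1090.15) = 0.003751 mol
n(Zn) = (1/1) × 0.003751 = 0.003751 mol
m(Zn) = 0.003751 × 65.38 = 0.2452 g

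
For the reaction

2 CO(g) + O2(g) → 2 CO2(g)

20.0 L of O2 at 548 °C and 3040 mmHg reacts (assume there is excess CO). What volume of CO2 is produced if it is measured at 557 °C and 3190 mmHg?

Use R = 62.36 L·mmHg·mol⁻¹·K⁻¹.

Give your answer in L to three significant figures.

38.5 L

n(O2) = PV/RT = (3040 × 20.0) / (62.36 × 821.15) = 1.187 mol
n(CO2) = (2/1) × 1.187 = 2.374 mol
V = nRT/P = 2.374 × 62.36 × 830.15 / 3190 = 38.53 L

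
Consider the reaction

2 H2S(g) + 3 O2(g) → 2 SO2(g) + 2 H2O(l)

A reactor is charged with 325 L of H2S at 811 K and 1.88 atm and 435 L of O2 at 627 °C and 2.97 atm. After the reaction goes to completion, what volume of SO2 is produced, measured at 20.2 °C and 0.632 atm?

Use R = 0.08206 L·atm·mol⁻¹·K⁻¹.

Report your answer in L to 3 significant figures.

350 L

n(H2S) = PV/RT = (1.88 × 325) / (0.08206 × 811) = 9.181 mol
n(O2) = PV/RT = (2.97 × 435) / (0.08206 × 900.15) = 17.49 mol
For 9.181 mol H2S, stoichiometry requires (3/2) × 9.181 = 13.77 mol O2; 17.49 mol is available, so H2S is limiting.
n(SO2) = (2/2) × 9.181 = 9.181 mol
V(SO2) = nRT/P = 9.181 × 0.08206 × 293.35 / 0.632 = 349.7 L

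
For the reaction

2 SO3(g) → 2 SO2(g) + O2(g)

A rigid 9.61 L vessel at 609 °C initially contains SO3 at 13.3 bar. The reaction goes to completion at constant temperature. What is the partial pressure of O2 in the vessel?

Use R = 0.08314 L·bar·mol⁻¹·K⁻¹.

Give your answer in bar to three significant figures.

6.65 bar

n(SO3)₀ = PV/RT = (13.3 × 9.61) / (0.08314 × 882.15) = 1.743 mol
n(O2) = (1/2) × 1.743 = 0.8715 mol
P(O2) = nRT/V = 0.8715 × 0.08314 × 882.15 / 9.61 = 6.651 bar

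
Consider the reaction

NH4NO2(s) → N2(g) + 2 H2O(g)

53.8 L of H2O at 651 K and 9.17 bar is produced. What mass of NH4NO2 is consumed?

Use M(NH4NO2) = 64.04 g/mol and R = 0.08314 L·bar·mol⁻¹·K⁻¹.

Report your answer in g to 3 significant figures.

n(H2O) = PV/RT = (9.17 × 53.8) / (0.08314 × 651) = 9.115 mol
n(NH4NO2) = (1/2) × 9.115 = 4.558 mol
m(NH4NO2) = 4.558 × 64.04 = 291.9 g

292 g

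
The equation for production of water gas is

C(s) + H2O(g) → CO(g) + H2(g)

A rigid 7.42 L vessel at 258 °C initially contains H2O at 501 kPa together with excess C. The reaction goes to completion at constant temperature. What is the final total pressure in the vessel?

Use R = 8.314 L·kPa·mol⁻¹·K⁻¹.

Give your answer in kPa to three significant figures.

At constant T and V, P ∝ n(gas): 1 mol gas → 2 mol gas.
P_final = (2/1) × 501 = 1002 kPa

1000 kPa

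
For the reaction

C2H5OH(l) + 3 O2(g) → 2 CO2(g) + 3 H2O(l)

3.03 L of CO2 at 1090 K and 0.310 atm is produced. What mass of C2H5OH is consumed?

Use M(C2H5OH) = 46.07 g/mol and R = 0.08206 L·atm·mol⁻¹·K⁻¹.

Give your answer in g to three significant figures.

n(CO2) = PV/RT = (0.310 × 3.03) / (0.08206 × 1090) = 0.01050 mol
n(C2H5OH) = (1/2) × 0.01050 = 0.005250 mol
m(C2H5OH) = 0.005250 × 46.07 = 0.2419 g

0.242 g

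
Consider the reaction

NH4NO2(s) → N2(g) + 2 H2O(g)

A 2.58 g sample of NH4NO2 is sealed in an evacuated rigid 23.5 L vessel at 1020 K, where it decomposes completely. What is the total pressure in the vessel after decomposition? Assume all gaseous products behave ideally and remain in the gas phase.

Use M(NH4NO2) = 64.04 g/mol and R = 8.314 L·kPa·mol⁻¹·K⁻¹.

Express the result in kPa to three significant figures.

n(NH4NO2) = 2.58 / 64.04 = 0.04029 mol
n(gas produced) = (3/1) × 0.04029 = 0.1209 mol
P = nRT/V = 0.1209 × 8.314 × 1020 / 23.5 = 43.63 kPa

43.6 kPa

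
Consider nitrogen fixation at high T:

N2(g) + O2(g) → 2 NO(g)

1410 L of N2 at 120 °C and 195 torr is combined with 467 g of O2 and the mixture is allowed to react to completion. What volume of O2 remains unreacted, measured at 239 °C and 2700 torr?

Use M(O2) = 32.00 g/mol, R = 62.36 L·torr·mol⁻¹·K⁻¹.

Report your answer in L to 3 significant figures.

n(N2) = PV/RT = (195 × 1410) / (62.36 × 393.15) = 11.21 mol
n(O2) = 467 / 32.00 = 14.59 mol
For 11.21 mol N2, stoichiometry requires (1/1) × 11.21 = 11.21 mol O2; 14.59 mol is available, so N2 is limiting.
n(O2) consumed = (1/1) × 11.21 = 11.21 mol; remaining = 14.59 − 11.21 = 3.380 mol
V(O2) = nRT/P = 3.380 × 62.36 × 512.15 / 2700 = 39.98 L

40.0 L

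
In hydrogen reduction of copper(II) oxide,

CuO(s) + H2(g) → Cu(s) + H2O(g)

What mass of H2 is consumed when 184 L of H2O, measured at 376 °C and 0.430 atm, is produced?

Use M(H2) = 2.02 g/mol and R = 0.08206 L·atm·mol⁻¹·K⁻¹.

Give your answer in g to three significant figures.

n(H2O) = PV/RT = (0.430 × 184) / (0.08206 × 649.15) = 1.485 mol
n(H2) = (1/1) × 1.485 = 1.485 mol
m(H2) = 1.485 × 2.02 = 3.000 g

3.00 g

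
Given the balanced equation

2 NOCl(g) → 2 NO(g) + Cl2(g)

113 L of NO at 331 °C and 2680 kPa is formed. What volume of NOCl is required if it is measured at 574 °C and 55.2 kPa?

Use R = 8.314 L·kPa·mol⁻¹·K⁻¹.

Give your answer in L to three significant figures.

7690 L

n(NO) = PV/RT = (2680 × 113) / (8.314 × 604.15) = 60.29 mol
n(NOCl) = (2/2) × 60.29 = 60.29 mol
V = nRT/P = 60.29 × 8.314 × 847.15 / 55.2 = 7693 L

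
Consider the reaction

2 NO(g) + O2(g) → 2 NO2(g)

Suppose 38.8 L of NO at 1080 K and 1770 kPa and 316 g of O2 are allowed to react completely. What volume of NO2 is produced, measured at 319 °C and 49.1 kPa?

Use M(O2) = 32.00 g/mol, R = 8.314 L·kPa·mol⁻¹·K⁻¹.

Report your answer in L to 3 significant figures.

767 L

n(NO) = PV/RT = (1770 × 38.8) / (8.314 × 1080) = 7.648 mol
n(O2) = 316 / 32.00 = 9.875 mol
For 7.648 mol NO, stoichiometry requires (1/2) × 7.648 = 3.824 mol O2; 9.875 mol is available, so NO is limiting.
n(NO2) = (2/2) × 7.648 = 7.648 mol
V(NO2) = nRT/P = 7.648 × 8.314 × 592.15 / 49.1 = 766.8 L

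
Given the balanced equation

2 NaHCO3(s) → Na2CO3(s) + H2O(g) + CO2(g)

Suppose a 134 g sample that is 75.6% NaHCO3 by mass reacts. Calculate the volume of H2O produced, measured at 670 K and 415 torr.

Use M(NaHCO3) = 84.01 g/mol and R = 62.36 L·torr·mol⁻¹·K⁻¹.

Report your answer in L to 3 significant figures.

60.7 L

mass of NaHCO3 = 134 × 75.6/100 = 101.3 g
n(NaHCO3) = 101.3 / 84.01 = 1.206 mol
n(H2O) = (1/2) × 1.206 = 0.6030 mol
V = nRT/P = 0.6030 × 62.36 × 670 / 415 = 60.71 L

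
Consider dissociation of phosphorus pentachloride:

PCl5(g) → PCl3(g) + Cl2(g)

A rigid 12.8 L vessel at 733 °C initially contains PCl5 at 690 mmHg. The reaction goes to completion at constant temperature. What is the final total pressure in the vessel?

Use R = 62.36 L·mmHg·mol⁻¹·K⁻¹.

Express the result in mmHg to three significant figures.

1380 mmHg

Rigid vessel, constant T ⇒ P scales with total gas moles (1 → 2).
P_final = (2/1) × 690 = 1380 mmHg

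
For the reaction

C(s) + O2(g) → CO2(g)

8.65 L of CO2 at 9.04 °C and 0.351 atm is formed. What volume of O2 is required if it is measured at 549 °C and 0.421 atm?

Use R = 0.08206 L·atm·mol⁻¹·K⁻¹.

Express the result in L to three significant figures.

n(CO2) = PV/RT = (0.351 × 8.65) / (0.08206 × 282.19) = 0.1311 mol
n(O2) = (1/1) × 0.1311 = 0.1311 mol
V = nRT/P = 0.1311 × 0.08206 × 822.15 / 0.421 = 21.01 L

21.0 L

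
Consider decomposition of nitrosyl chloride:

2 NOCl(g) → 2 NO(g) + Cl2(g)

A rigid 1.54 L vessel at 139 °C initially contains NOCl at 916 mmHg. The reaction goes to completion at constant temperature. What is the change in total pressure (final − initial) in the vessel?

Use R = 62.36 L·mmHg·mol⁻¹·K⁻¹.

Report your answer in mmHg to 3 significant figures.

458 mmHg

Since T and V are fixed, P_final/P_initial = n_final/n_initial = 3/2.
P_final = (3/2) × 916 = 1374 mmHg; ΔP = 1374 − 916 = 458.0 mmHg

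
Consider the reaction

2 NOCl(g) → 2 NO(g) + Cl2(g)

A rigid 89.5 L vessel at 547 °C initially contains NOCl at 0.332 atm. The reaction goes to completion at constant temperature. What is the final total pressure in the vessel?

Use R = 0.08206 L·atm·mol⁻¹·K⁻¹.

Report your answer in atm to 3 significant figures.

0.498 atm

Rigid vessel, constant T ⇒ P scales with total gas moles (2 → 3).
P_final = (3/2) × 0.332 = 0.4980 atm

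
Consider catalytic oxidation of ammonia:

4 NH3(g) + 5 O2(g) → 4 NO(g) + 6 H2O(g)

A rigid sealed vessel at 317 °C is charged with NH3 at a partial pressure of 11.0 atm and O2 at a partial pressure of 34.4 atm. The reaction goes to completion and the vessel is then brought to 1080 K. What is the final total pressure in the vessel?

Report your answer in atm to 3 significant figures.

88.1 atm

Because the vessel is rigid and T is held at 317 °C, work the stoichiometry in partial pressures (P_i = n_iRT/V).
P(O2) required for 11.0 atm of NH3 = (5/4) × 11.0 = 13.75 atm; available 34.4 atm, so NH3 is limiting.
P(O2) remaining = 34.4 − (5/4) × 11.0 = 20.65 atm
P(gaseous products) = (4+6)/4 × 11.0 = 27.50 atm
P_total at 317 °C = 20.65 + 27.50 = 48.15 atm
Scaling to 1080 K: P = 48.15 × 1080/590.15 = 88.12 atm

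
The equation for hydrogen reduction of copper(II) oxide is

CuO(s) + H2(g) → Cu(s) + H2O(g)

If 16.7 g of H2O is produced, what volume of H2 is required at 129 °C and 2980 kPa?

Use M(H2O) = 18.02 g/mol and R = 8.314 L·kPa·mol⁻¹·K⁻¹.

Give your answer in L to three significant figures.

1.04 L

n(H2O) = 16.70 / 18.02 = 0.9267 mol
n(H2) = (1/1) × 0.9267 = 0.9267 mol
V = nRT/P = 0.9267 × 8.314 × 402.15 / 2980 = 1.040 L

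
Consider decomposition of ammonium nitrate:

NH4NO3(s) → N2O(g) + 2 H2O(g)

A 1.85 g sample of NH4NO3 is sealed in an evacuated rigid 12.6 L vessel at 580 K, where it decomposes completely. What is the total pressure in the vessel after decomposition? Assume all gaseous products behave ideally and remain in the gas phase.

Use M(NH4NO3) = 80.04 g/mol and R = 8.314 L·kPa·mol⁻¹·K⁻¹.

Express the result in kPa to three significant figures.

26.5 kPa

n(NH4NO3) = 1.85 / 80.04 = 0.02311 mol
n(gas produced) = (3/1) × 0.02311 = 0.06933 mol
P = nRT/V = 0.06933 × 8.314 × 580 / 12.6 = 26.53 kPa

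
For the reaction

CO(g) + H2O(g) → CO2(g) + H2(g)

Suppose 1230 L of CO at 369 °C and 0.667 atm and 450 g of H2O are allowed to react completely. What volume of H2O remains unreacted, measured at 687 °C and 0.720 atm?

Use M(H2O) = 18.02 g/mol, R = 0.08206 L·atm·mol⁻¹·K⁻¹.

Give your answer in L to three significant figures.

n(CO) = PV/RT = (0.667 × 1230) / (0.08206 × 642.15) = 15.57 mol
n(H2O) = 450 / 18.02 = 24.97 mol
For 15.57 mol CO, stoichiometry requires (1/1) × 15.57 = 15.57 mol H2O; 24.97 mol is available, so CO is limiting.
n(H2O) consumed = (1/1) × 15.57 = 15.57 mol; remaining = 24.97 − 15.57 = 9.400 mol
V(H2O) = nRT/P = 9.400 × 0.08206 × 960.15 / 0.720 = 1029 L

1030 L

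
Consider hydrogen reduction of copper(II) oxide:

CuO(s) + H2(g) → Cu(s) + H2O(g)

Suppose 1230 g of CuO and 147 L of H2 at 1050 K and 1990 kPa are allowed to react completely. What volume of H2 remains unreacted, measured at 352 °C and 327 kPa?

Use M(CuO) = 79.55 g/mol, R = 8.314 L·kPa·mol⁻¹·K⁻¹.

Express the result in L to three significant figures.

287 L

n(CuO) = 1230 / 79.55 = 15.46 mol
n(H2) = PV/RT = (1990 × 147) / (8.314 × 1050) = 33.51 mol
For 15.46 mol CuO, stoichiometry requires (1/1) × 15.46 = 15.46 mol H2; 33.51 mol is available, so CuO is limiting.
n(H2) consumed = (1/1) × 15.46 = 15.46 mol; remaining = 33.51 − 15.46 = 18.05 mol
V(H2) = nRT/P = 18.05 × 8.314 × 625.15 / 327 = 286.9 L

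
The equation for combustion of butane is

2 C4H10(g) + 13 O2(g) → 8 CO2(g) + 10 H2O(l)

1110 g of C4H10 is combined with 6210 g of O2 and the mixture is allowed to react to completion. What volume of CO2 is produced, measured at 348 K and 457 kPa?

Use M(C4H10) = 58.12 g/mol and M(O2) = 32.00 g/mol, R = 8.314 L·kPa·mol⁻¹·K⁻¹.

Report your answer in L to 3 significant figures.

n(C4H10) = 1110 / 58.12 = 19.10 mol
n(O2) = 6210 / 32.00 = 194.1 mol
For 19.10 mol C4H10, stoichiometry requires (13/2) × 19.10 = 124.2 mol O2; 194.1 mol is available, so C4H10 is limiting.
n(CO2) = (8/2) × 19.10 = 76.40 mol
V(CO2) = nRT/P = 76.40 × 8.314 × 348 / 457 = 483.7 L

484 L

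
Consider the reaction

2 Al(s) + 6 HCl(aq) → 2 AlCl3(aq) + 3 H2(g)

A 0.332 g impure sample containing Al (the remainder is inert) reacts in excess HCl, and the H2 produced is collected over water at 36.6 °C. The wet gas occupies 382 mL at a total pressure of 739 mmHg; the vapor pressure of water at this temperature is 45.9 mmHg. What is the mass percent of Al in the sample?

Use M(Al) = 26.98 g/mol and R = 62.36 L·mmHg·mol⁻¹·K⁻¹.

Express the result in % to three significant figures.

P(H2) = 739 − 45.9 = 693.1 mmHg
n(H2) = PV/RT = (693.1 × 0.3820) / (62.36 × 309.75) = 0.01371 mol
n(Al) = (2/3) × 0.01371 = 0.009140 mol
m(Al) = 0.009140 × 26.98 = 0.2466 g
%Al = 0.2466 / 0.332 × 100 = 74.28%

74.3 %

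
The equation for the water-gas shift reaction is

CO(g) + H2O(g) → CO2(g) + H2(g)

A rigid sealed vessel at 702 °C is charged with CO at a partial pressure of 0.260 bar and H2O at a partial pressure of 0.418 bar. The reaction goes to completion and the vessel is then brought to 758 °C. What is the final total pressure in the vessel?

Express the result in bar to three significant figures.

0.717 bar

Because the vessel is rigid and T is held at 702 °C, work the stoichiometry in partial pressures (P_i = n_iRT/V).
P(H2O) required for 0.260 bar of CO = (1/1) × 0.260 = 0.2600 bar; available 0.418 bar, so CO is limiting.
P(H2O) remaining = 0.418 − (1/1) × 0.260 = 0.1580 bar
P(gaseous products) = (1+1)/1 × 0.260 = 0.5200 bar
P_total at 702 °C = 0.1580 + 0.5200 = 0.6780 bar
Scaling to 758 °C: P = 0.6780 × 1031.15/975.15 = 0.7169 bar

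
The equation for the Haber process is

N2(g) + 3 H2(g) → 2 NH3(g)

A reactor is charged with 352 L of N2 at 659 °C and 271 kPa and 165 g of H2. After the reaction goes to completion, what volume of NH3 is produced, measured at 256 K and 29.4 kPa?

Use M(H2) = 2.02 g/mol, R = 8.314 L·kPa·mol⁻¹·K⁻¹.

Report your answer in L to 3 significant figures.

n(N2) = PV/RT = (271 × 352) / (8.314 × 932.15) = 12.31 mol
n(H2) = 165 / 2.02 = 81.68 mol
For 12.31 mol N2, stoichiometry requires (3/1) × 12.31 = 36.93 mol H2; 81.68 mol is available, so N2 is limiting.
n(NH3) = (2/1) × 12.31 = 24.62 mol
V(NH3) = nRT/P = 24.62 × 8.314 × 256 / 29.4 = 1782 L

1780 L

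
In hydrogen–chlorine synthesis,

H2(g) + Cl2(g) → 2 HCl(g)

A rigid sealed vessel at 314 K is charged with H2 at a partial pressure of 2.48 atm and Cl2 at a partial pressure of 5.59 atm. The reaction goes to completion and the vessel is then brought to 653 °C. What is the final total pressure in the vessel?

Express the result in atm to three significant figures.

23.8 atm

Because the vessel is rigid and T is held at 314 K, work the stoichiometry in partial pressures (P_i = n_iRT/V).
P(Cl2) required for 2.48 atm of H2 = (1/1) × 2.48 = 2.480 atm; available 5.59 atm, so H2 is limiting.
P(Cl2) remaining = 5.59 − (1/1) × 2.48 = 3.110 atm
P(gaseous products) = (2)/1 × 2.48 = 4.960 atm
P_total at 314 K = 3.110 + 4.960 = 8.070 atm
Scaling to 653 °C: P = 8.070 × 926.15/314 = 23.80 atm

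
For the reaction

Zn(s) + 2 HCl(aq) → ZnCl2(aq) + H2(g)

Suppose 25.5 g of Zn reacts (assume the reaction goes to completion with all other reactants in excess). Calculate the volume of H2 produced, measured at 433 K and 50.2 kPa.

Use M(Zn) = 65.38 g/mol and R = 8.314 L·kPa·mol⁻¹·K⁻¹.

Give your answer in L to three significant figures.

n(Zn) = 25.50 / 65.38 = 0.3900 mol
n(H2) = (1/1) × 0.3900 = 0.3900 mol
V = nRT/P = 0.3900 × 8.314 × 433 / 50.2 = 27.97 L

28.0 L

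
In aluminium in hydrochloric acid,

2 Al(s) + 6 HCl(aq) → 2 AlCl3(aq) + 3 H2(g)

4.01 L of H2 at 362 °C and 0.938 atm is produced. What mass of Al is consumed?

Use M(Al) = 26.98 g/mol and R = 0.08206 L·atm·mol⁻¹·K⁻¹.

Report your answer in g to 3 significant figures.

n(H2) = PV/RT = (0.938 × 4.01) / (0.08206 × 635.15) = 0.07217 mol
n(Al) = (2/3) × 0.07217 = 0.04811 mol
m(Al) = 0.04811 × 26.98 = 1.298 g

1.30 g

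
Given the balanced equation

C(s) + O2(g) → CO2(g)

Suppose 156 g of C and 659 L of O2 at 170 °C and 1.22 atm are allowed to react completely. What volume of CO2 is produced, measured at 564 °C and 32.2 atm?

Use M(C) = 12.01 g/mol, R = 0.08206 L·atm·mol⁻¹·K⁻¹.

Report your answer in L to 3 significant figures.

27.7 L

n(C) = 156 / 12.01 = 12.99 mol
n(O2) = PV/RT = (1.22 × 659) / (0.08206 × 443.15) = 22.11 mol
For 12.99 mol C, stoichiometry requires (1/1) × 12.99 = 12.99 mol O2; 22.11 mol is available, so C is limiting.
n(CO2) = (1/1) × 12.99 = 12.99 mol
V(CO2) = nRT/P = 12.99 × 0.08206 × 837.15 / 32.2 = 27.71 L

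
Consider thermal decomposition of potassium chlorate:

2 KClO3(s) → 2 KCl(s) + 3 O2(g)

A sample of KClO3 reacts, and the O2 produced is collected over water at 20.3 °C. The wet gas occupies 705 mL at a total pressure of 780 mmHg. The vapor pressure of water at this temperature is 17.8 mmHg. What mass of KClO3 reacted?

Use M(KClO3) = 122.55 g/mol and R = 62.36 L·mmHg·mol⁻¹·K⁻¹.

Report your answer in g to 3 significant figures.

2.40 g

P(O2) = 780 − 17.8 = 762.2 mmHg
n(O2) = PV/RT = (762.2 × 0.7050) / (62.36 × 293.45) = 0.02936 mol
n(KClO3) = (2/3) × 0.02936 = 0.01957 mol
m(KClO3) = 0.01957 × 122.55 = 2.398 g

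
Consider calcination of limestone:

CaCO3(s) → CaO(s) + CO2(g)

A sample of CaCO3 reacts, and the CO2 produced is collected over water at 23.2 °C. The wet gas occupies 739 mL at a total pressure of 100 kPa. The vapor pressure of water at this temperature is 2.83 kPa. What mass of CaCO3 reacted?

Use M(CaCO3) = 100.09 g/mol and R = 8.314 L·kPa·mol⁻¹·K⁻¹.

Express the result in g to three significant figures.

2.92 g

P(CO2) = 100 − 2.83 = 97.17 kPa
n(CO2) = PV/RT = (97.17 × 0.7390) / (8.314 × 296.35) = 0.02914 mol
n(CaCO3) = (1/1) × 0.02914 = 0.02914 mol
m(CaCO3) = 0.02914 × 100.09 = 2.917 g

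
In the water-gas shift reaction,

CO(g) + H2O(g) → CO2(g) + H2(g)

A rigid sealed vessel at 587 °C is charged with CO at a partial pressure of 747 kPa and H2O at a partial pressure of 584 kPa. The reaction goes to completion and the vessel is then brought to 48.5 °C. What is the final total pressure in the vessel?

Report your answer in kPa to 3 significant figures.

Because the vessel is rigid and T is held at 587 °C, work the stoichiometry in partial pressures (P_i = n_iRT/V).
P(H2O) required for 747 kPa of CO = (1/1) × 747 = 747.0 kPa; available 584 kPa, so H2O is limiting.
P(CO) remaining = 747 − (1/1) × 584 = 163.0 kPa
P(gaseous products) = (1+1)/1 × 584 = 1168 kPa
P_total at 587 °C = 163.0 + 1168 = 1331 kPa
Scaling to 48.5 °C: P = 1331 × 321.65/860.15 = 497.7 kPa

498 kPa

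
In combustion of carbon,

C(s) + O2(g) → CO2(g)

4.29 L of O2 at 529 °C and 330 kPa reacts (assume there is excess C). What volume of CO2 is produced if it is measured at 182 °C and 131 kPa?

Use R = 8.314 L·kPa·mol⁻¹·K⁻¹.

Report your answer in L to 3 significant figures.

6.13 L

n(O2) = PV/RT = (330 × 4.29) / (8.314 × 802.15) = 0.2123 mol
n(CO2) = (1/1) × 0.2123 = 0.2123 mol
V = nRT/P = 0.2123 × 8.314 × 455.15 / 131 = 6.133 L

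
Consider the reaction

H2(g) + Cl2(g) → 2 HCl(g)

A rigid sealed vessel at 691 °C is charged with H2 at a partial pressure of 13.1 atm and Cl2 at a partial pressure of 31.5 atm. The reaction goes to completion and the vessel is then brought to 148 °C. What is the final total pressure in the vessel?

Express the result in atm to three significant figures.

19.5 atm

Because the vessel is rigid and T is held at 691 °C, work the stoichiometry in partial pressures (P_i = n_iRT/V).
P(Cl2) required for 13.1 atm of H2 = (1/1) × 13.1 = 13.10 atm; available 31.5 atm, so H2 is limiting.
P(Cl2) remaining = 31.5 − (1/1) × 13.1 = 18.40 atm
P(gaseous products) = (2)/1 × 13.1 = 26.20 atm
P_total at 691 °C = 18.40 + 26.20 = 44.60 atm
Scaling to 148 °C: P = 44.60 × 421.15/964.15 = 19.48 atm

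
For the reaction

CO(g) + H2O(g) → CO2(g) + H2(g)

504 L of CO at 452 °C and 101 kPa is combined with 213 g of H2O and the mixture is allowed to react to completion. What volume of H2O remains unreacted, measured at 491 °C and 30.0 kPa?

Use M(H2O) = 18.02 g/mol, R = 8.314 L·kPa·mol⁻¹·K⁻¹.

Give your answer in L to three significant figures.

n(CO) = PV/RT = (101 × 504) / (8.314 × 725.15) = 8.443 mol
n(H2O) = 213 / 18.02 = 11.82 mol
For 8.443 mol CO, stoichiometry requires (1/1) × 8.443 = 8.443 mol H2O; 11.82 mol is available, so CO is limiting.
n(H2O) consumed = (1/1) × 8.443 = 8.443 mol; remaining = 11.82 − 8.443 = 3.377 mol
V(H2O) = nRT/P = 3.377 × 8.314 × 764.15 / 30.0 = 715.2 L

715 L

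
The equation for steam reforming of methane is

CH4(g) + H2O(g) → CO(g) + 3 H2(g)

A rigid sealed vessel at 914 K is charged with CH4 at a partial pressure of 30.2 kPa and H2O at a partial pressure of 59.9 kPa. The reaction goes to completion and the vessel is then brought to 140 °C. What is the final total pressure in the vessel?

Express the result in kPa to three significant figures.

68.0 kPa

With V and T fixed, P_i ∝ n_i, so the mole ratios apply directly to partial pressures at 914 K.
P(H2O) required for 30.2 kPa of CH4 = (1/1) × 30.2 = 30.20 kPa; available 59.9 kPa, so CH4 is limiting.
P(H2O) remaining = 59.9 − (1/1) × 30.2 = 29.70 kPa
P(gaseous products) = (1+3)/1 × 30.2 = 120.8 kPa
P_total at 914 K = 29.70 + 120.8 = 150.5 kPa
Scaling to 140 °C: P = 150.5 × 413.15/914 = 68.03 kPa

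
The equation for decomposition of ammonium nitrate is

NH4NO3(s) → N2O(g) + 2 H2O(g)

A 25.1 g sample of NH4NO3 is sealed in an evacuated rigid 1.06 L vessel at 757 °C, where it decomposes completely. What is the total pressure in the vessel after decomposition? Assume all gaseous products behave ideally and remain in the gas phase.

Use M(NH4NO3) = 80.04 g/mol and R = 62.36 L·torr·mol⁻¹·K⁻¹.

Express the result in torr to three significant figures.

57000 torr

n(NH4NO3) = 25.1 / 80.04 = 0.3136 mol
n(gas produced) = (3/1) × 0.3136 = 0.9408 mol
P = nRT/V = 0.9408 × 62.36 × 1030.15 / 1.06 = 57020 torr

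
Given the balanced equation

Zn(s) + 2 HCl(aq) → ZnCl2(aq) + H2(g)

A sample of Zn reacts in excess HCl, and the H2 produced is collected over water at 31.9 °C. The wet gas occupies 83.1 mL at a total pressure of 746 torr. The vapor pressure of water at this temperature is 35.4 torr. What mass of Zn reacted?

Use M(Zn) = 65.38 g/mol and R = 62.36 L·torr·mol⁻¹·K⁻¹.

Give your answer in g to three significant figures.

0.203 g

P(H2) = 746 − 35.4 = 710.6 torr
n(H2) = PV/RT = (710.6 × 0.08310) / (62.36 × 305.05) = 0.003104 mol
n(Zn) = (1/1) × 0.003104 = 0.003104 mol
m(Zn) = 0.003104 × 65.38 = 0.2029 g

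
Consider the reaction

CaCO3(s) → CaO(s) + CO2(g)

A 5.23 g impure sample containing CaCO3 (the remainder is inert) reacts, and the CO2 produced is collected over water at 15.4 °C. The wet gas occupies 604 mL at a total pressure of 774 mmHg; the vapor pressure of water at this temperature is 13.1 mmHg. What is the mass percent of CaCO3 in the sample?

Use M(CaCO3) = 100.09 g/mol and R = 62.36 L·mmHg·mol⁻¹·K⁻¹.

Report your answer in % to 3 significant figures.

48.9 %

P(CO2) = 774 − 13.1 = 760.9 mmHg
n(CO2) = PV/RT = (760.9 × 0.6040) / (62.36 × 288.55) = 0.02554 mol
n(CaCO3) = (1/1) × 0.02554 = 0.02554 mol
m(CaCO3) = 0.02554 × 100.09 = 2.556 g
%CaCO3 = 2.556 / 5.23 × 100 = 48.87%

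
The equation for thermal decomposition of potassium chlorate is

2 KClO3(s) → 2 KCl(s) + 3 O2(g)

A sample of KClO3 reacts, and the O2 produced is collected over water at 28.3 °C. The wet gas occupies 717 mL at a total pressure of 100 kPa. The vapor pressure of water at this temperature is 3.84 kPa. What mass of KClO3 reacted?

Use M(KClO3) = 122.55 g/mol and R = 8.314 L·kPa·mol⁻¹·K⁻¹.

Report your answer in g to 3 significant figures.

2.25 g

P(O2) = 100 − 3.84 = 96.16 kPa
n(O2) = PV/RT = (96.16 × 0.7170) / (8.314 × 301.45) = 0.02751 mol
n(KClO3) = (2/3) × 0.02751 = 0.01834 mol
m(KClO3) = 0.01834 × 122.55 = 2.248 g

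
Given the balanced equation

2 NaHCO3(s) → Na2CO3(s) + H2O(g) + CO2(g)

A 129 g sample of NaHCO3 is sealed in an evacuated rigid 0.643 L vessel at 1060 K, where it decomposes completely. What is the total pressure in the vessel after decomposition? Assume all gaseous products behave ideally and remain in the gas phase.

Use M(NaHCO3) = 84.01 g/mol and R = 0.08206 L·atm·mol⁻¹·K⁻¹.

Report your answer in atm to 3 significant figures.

208 atm

n(NaHCO3) = 129 / 84.01 = 1.536 mol
n(gas produced) = (2/2) × 1.536 = 1.536 mol
P = nRT/V = 1.536 × 0.08206 × 1060 / 0.643 = 207.8 atm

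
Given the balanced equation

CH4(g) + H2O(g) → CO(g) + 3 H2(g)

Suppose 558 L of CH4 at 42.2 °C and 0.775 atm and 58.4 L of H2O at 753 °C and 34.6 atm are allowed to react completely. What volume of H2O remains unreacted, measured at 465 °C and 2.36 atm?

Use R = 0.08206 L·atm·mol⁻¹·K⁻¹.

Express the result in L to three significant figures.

n(CH4) = PV/RT = (0.775 × 558) / (0.08206 × 315.35) = 16.71 mol
n(H2O) = PV/RT = (34.6 × 58.4) / (0.08206 × 1026.15) = 24.00 mol
For 16.71 mol CH4, stoichiometry requires (1/1) × 16.71 = 16.71 mol H2O; 24.00 mol is available, so CH4 is limiting.
n(H2O) consumed = (1/1) × 16.71 = 16.71 mol; remaining = 24.00 − 16.71 = 7.290 mol
V(H2O) = nRT/P = 7.290 × 0.08206 × 738.15 / 2.36 = 187.1 L

187 L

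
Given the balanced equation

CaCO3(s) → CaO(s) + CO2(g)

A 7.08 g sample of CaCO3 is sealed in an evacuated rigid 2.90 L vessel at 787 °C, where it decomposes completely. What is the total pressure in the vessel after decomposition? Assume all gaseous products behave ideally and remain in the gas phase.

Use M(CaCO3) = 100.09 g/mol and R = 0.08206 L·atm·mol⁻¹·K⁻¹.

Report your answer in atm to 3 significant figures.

n(CaCO3) = 7.08 / 100.09 = 0.07074 mol
n(gas produced) = (1/1) × 0.07074 = 0.07074 mol
P = nRT/V = 0.07074 × 0.08206 × 1060.15 / 2.90 = 2.122 atm

2.12 atm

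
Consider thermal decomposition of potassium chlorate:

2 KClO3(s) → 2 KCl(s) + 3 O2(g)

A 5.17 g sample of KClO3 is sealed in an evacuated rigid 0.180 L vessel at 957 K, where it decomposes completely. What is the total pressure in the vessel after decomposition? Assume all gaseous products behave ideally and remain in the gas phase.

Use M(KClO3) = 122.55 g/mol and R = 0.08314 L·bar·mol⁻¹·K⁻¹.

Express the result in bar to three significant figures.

n(KClO3) = 5.17 / 122.55 = 0.04219 mol
n(gas produced) = (3/2) × 0.04219 = 0.06328 mol
P = nRT/V = 0.06328 × 0.08314 × 957 / 0.180 = 27.97 bar

28.0 bar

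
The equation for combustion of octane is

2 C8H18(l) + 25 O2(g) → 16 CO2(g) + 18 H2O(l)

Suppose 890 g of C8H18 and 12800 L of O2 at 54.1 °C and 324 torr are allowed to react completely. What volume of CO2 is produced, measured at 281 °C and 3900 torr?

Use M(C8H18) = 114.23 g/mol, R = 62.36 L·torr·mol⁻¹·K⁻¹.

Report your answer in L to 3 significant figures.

n(C8H18) = 890 / 114.23 = 7.791 mol
n(O2) = PV/RT = (324 × 12800) / (62.36 × 327.25) = 203.2 mol
For 7.791 mol C8H18, stoichiometry requires (25/2) × 7.791 = 97.39 mol O2; 203.2 mol is available, so C8H18 is limiting.
n(CO2) = (16/2) × 7.791 = 62.33 mol
V(CO2) = nRT/P = 62.33 × 62.36 × 554.15 / 3900 = 552.3 L

552 L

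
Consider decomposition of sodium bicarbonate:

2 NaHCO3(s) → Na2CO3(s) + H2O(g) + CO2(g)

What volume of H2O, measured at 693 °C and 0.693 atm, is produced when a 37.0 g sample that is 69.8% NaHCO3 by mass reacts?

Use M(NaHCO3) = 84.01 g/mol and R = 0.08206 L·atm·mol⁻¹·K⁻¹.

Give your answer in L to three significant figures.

mass of NaHCO3 = 37.0 × 69.8/100 = 25.83 g
n(NaHCO3) = 25.83 / 84.01 = 0.3075 mol
n(H2O) = (1/2) × 0.3075 = 0.1537 mol
V = nRT/P = 0.1537 × 0.08206 × 966.15 / 0.693 = 17.58 L

17.6 L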